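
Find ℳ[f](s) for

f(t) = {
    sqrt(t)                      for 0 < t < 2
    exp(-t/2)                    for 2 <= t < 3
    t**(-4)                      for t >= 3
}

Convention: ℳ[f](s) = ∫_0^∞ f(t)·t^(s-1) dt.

(2**s*(s - 4)*(2*s + 1)*uppergamma(s, 1) - 2**s*(s - 4)*(2*s + 1)*uppergamma(s, 3/2) + 2*2**(s + 1/2)*(s - 4) - 3**s*(2*s + 1)/81)/((s - 4)*(2*s + 1))
  -1/2 < Re(s) < 4

breakpoints 2, 3: one integral from each of the 3 segments
[0, 2) adds the kernel integral of sqrt(t)
[2, 3) adds the kernel integral of exp(-t/2)
piece [3, ∞): integrate t**(-4) against the kernel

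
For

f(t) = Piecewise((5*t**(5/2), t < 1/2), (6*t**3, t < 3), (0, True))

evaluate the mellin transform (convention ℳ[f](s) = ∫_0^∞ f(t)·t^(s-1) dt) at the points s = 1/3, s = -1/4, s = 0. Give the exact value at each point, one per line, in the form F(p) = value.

F(1/3) = -9*2**(2/3)/80 + 15*2**(1/6)/68 + 243*3**(1/3)/5
F(-1/4) = -3*2**(1/4)/11 + 5*2**(3/4)/18 + 216*3**(3/4)/11
F(0) = sqrt(2)/4 + 215/4

breakpoints 1/2: one integral from each of the 2 segments
on [0, 1/2): add ∫ 5*t**(5/2)·t^(s-1) dt
[1/2, 3) adds the kernel integral of 6*t**3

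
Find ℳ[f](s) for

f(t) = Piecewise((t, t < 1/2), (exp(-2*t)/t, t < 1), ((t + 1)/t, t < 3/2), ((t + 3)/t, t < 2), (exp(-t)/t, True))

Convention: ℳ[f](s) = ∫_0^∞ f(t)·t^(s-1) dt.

back out the shared t-power: t**2 on [0, 1/2); exp(-2*t) on [1/2, 1); t + 1 on [1, 3/2); …
decompose at 1/2, 1, 3/2, 2; ℳ[f](s) sums the 5 pieces' integrals
∫ t·t^(s-1) over [0, 1/2)
for t in [1/2, 1): the term is ∫ exp(-2*t)/t·t^(s-1)
piece [1, 3/2): integrate (t + 1)/t against the kernel
on [3/2, 2): add ∫ (t + 3)/t·t^(s-1) dt
∫ over [2, ∞) of exp(-t)/t·t^(s-1) joins the sum

(6*2**s*s*(s - 1)*(s + 1)*uppergamma(s - 1, 2) - 12*2**s*(s - 1)*(s + 1) - 6*2**s*(s + 1) - 8*3**s*(s - 1)*(s + 1) - 8*3**s*(s + 1) + 15*4**s*(s - 1)*(s + 1) + 9*4**s*(s + 1) + 12*s*(s - 1)*(s + 1)*uppergamma(s - 1, 1) - 12*s*(s - 1)*(s + 1)*uppergamma(s - 1, 2) + 3*s*(s - 1))/(6*2**s*s*(s - 1)*(s + 1))
  Re(s) > -1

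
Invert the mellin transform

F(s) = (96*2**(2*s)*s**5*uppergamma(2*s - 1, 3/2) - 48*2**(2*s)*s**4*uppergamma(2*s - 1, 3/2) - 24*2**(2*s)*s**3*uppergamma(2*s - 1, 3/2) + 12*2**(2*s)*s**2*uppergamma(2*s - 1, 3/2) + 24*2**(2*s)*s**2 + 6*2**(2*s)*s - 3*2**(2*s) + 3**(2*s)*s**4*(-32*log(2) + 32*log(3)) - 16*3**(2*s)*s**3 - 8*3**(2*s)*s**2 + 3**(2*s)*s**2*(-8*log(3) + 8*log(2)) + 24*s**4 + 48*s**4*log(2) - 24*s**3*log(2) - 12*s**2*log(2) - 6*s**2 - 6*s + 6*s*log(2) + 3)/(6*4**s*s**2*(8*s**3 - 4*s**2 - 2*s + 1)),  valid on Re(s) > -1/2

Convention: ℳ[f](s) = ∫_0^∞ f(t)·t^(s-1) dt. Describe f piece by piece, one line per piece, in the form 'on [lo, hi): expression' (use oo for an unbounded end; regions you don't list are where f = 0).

invert the shared t-power to get t**(3/2) on [0, 1/4); t*log(sqrt(t)) on [1/4, 1); sqrt(t)*log(sqrt(t)) on [1, 9/4); …
remove the power substitution first: t**3 on [0, 1/2); t**2*log(t) on [1/2, 1); t*log(t) on [1, 3/2); …
back out the shared t-power: t**2 on [0, 1/2); t*log(t) on [1/2, 1); log(t) on [1, 3/2); …
cuts at 1/4, 1, 9/4: linearity sums the 4 kernel integrals
segment [0, 1/4) carries sqrt(t); integrate it
∫ over [1/4, 1) of log(sqrt(t))·t^(s-1) joins the sum
piece [1, 9/4): integrate log(sqrt(t))/sqrt(t) against the kernel
∫ over [9/4, ∞) of exp(-sqrt(t))/sqrt(t)·t^(s-1) joins the sum

on [0, 1/4): sqrt(t)
on [1/4, 1): log(sqrt(t))
on [1, 9/4): log(sqrt(t))/sqrt(t)
on [9/4, oo): exp(-sqrt(t))/sqrt(t)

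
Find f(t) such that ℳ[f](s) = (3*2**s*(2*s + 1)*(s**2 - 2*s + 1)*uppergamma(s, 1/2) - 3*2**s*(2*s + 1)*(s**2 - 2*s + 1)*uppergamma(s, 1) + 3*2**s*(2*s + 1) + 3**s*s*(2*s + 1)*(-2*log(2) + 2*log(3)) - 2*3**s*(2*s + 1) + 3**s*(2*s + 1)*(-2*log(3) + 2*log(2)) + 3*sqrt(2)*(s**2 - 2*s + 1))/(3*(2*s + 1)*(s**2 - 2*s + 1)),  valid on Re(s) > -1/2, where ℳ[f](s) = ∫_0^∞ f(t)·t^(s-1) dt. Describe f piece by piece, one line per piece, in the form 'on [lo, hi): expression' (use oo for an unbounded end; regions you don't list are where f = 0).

back out the common scale on t: sqrt(t) on [0, 1/2); exp(-t) on [1/2, 1); log(t)/t on [1, 3/2)
summing 3 kernel integrals split by 1, 2 yields ℳ[f](s)
∫ sqrt(2)*sqrt(t)/2·t^(s-1) over [0, 1)
between 1 and 2 the integrand is exp(-t/2)·t^(s-1)
for t in [2, 3): the term is ∫ 2*log(t/2)/t·t^(s-1)

on [0, 1): sqrt(2)*sqrt(t)/2
on [1, 2): exp(-t/2)
on [2, 3): 2*log(t/2)/t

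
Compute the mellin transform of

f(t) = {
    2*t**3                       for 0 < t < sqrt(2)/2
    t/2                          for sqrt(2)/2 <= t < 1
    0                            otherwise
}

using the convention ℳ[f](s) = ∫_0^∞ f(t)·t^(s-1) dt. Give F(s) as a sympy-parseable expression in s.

undo the shared t-power: 2*t**2 on [0, sqrt(2)/2); 1/2 on [sqrt(2)/2, 1)
peel off the power substitution: 2*t on [0, 1/2); 1/2 on [1/2, 1)
reversing the common scale on t: t on [0, 1); 1/2 on [1, 2)
the 2 pieces separated at sqrt(2)/2 each add one integral
segment 0 to sqrt(2)/2 holds 2*t**3; add its integral
∫ t/2·t^(s-1) over [sqrt(2)/2, 1)

2**(-s/2 - 3/2)*(2**(s/2 + 1/2)*(s + 3) + s - 1)/((s + 1)*(s + 3))
  Re(s) > -3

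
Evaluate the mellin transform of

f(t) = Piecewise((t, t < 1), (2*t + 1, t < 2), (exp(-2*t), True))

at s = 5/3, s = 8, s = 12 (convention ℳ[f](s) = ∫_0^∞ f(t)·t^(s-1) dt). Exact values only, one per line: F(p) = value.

cuts at 1, 2: linearity sums the 3 kernel integrals
for t in [0, 1): the term is ∫ t·t^(s-1)
[1, 2) adds the kernel integral of (2*t + 1)
∫ over [2, ∞) of exp(-2*t)·t^(s-1) joins the sum

F(5/3) = -39/40 + 2**(1/3)*uppergamma(5/3, 4)/4 + 21*2**(2/3)/5
F(8) = 16319*exp(-4)/16 + 3493/24
F(12) = 83277/52 + 8505425*exp(-4)/16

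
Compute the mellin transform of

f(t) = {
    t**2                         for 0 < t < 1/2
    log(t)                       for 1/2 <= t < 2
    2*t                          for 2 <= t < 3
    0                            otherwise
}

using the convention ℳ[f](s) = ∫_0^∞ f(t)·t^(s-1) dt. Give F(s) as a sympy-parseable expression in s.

(-16*2**(2*s)*s**2*(s + 2) + 4*2**(2*s)*s*(s + 1)*(s + 2)*log(2) - 4*2**(2*s)*(s + 1)*(s + 2) + 24*6**s*s**2*(s + 2) + s**2*(s + 1) + 4*s*(s + 1)*(s + 2)*log(2) + 4*(s + 1)*(s + 2))/(4*2**s*s**2*(s + 1)*(s + 2))
  Re(s) > -2

integrate the 3 segments split at 1/2, 2, then add the results
the [0, 1/2) slice contributes ∫ t**2·t^(s-1) dt
the [1/2, 2) slice contributes ∫ log(t)·t^(s-1) dt
over [2, 3), the kernel integral of 2*t enters the sum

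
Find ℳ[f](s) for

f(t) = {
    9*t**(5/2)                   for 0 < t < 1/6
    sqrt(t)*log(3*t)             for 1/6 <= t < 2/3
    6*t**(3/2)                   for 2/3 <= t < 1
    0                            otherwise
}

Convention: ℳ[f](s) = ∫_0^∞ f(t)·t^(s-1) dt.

6**(1/2 - s)*(-32*2**(2*s)*(2*s + 1)**2*(2*s + 5) + 8*2**(2*s)*(2*s + 1)*(2*s + 3)*(2*s + 5)*log(2) - 16*2**(2*s)*(2*s + 3)*(2*s + 5) + 24*6**(s + 1/2)*(2*s + 1)**2*(2*s + 5) + (2*s + 1)**2*(2*s + 3) + 4*(2*s + 1)*(2*s + 3)*(2*s + 5)*log(2) + 8*(2*s + 3)*(2*s + 5))/(12*(2*s + 1)**2*(2*s + 3)*(2*s + 5))
  Re(s) > -5/2

the shared t-power comes off first: 9*t**2 on [0, 1/6); log(3*t) on [1/6, 2/3); 6*t on [2/3, 1)
reversing the common scale on t: t**2 on [0, 1/2); log(t) on [1/2, 2); 2*t on [2, 3)
cuts at 1/6, 2/3: linearity sums the 3 kernel integrals
on [0, 1/6) integrate f = 9*t**(5/2) against the kernel
∫ over [1/6, 2/3) of sqrt(t)*log(3*t)·t^(s-1) joins the sum
segment 2/3 to 1 holds 6*t**(3/2); add its integral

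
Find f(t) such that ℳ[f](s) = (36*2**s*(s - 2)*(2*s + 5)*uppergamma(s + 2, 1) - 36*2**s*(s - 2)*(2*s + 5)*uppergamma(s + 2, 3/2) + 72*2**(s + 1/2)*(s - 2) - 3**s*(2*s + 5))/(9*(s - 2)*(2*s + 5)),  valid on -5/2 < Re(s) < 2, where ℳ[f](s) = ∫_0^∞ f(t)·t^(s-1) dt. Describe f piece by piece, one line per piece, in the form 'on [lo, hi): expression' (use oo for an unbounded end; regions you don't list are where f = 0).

invert the shared t-power to get t**(7/2) on [0, 2); t**3*exp(-t/2) on [2, 3); 1/t on [3, ∞)
back out the shared t-power: t**(3/2) on [0, 2); t*exp(-t/2) on [2, 3); t**(-3) on [3, ∞)
invert the shared t-power to get sqrt(t) on [0, 2); exp(-t/2) on [2, 3); t**(-4) on [3, ∞)
linearity at 2, 3 turns ℳ[f](s) into 3 summed integrals
[0, 2) adds the kernel integral of t**(5/2)
for t in [2, 3): the term is ∫ t**2*exp(-t/2)·t^(s-1)
over [3, ∞), the kernel integral of t**(-2) enters the sum

on [0, 2): t**(5/2)
on [2, 3): t**2*exp(-t/2)
on [3, oo): t**(-2)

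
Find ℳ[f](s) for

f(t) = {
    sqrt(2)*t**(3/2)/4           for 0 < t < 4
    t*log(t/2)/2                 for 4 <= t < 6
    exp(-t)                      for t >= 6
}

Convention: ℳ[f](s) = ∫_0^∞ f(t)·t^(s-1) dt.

(-12**s*s*(2*s + 3)*log(4) - 12**s*(2*s + 3)*log(4) + 12**s*(4*s + 6) + 12**s*sqrt(2)*(4*s**2 + 8*s + 4) + 3*18**s*s*(2*s + 3)*log(3) + 18**s*(-6*s - 9) + 3*18**s*(2*s + 3)*log(3) + 3**s*(2*s + 3)*(s**2 + 2*s + 1)*uppergamma(s, 6))/(3**s*(2*s + 3)*(s**2 + 2*s + 1))
  Re(s) > -3/2

back out the common scale on t: t**(3/2) on [0, 2); t*log(t) on [2, 3); exp(-2*t) on [3, ∞)
integrate the 3 segments split at 4, 6, then add the results
between 0 and 4 the integrand is sqrt(2)*t**(3/2)/4·t^(s-1)
between 4 and 6 the integrand is t*log(t/2)/2·t^(s-1)
over [6, ∞), the kernel integral of exp(-t) enters the sum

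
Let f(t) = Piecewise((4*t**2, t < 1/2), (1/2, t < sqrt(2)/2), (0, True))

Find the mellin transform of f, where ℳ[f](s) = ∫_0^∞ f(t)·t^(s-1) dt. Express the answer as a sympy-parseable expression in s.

(2**(s/2)*(s + 2) + s - 2)/(2*2**s*s*(s + 2))
  Re(s) > -2

peel off the common scale on t: t**2 on [0, 1); 1/2 on [1, sqrt(2))
back out the power substitution: t on [0, 1); 1/2 on [1, 2)
integrate the 2 segments split at 1/2, then add the results
the [0, 1/2) slice contributes ∫ 4*t**2·t^(s-1) dt
over [1/2, sqrt(2)/2), the kernel integral of 1/2 enters the sum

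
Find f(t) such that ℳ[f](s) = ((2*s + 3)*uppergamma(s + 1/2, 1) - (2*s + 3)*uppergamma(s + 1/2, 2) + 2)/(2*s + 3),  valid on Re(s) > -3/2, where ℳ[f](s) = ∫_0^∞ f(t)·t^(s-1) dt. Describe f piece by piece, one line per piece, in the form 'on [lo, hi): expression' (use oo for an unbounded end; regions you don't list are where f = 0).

on [0, 1): t**(3/2)
on [1, 2): sqrt(t)*exp(-t)

the shared t-power comes off first: t on [0, 1); exp(-t) on [1, 2)
cuts at 1: linearity sums the 2 kernel integrals
[0, 1) adds the kernel integral of t**(3/2)
on [1, 2): add ∫ sqrt(t)*exp(-t)·t^(s-1) dt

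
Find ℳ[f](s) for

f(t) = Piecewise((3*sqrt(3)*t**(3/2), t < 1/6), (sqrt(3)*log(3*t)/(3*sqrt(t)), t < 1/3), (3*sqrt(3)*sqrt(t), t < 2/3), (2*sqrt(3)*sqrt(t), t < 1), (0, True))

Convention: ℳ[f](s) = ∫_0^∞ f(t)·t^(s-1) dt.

2**(-s - 1/2)*(-3*2**(s + 3/2)*(2*s + 3)*(8*s - (2*s + 1)**2) + 2**(s + 5/2)*(2*s + 1)*(2*s + 3) + 2**(2*s + 2)*(2*s + 3)*(8*s - (2*s + 1)**2) + 4*6**(s + 1/2)*(2*s + 3)*(8*s - (2*s + 1)**2) - 4*(2*s + 1)**2*(2*s + 3)*log(2) - 8*(2*s + 1)*(2*s + 3) + 8*(2*s + 1)*(2*s + 3)*log(2) + (2*s + 1)*(8*s - (2*s + 1)**2))/(3**s*(2*s + 1)*(2*s + 3)*(8*s - (2*s + 1)**2))
  Re(s) > -3/2

remove the common scale on t first: t**(3/2) on [0, 1/2); log(t)/sqrt(t) on [1/2, 1); 3*sqrt(t) on [1, 2); …
back out the shared t-power: t on [0, 1/2); log(t)/t on [1/2, 1); 3 on [1, 2); …
along the cuts 1/6, 1/3, 2/3, ℳ[f](s) splits into 4 integrals
between 0 and 1/6 the integrand is 3*sqrt(3)*t**(3/2)·t^(s-1)
on [1/6, 1/3) integrate f = sqrt(3)*log(3*t)/(3*sqrt(t)) against the kernel
∫ over [1/3, 2/3) of 3*sqrt(3)*sqrt(t)·t^(s-1) joins the sum
segment 2/3 to 1 holds 2*sqrt(3)*sqrt(t); add its integral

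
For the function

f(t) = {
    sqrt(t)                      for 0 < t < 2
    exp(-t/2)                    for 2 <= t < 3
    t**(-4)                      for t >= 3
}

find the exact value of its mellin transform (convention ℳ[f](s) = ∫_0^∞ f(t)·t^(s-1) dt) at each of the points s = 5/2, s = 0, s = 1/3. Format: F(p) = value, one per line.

F(5/2) = -12*sqrt(3)*exp(-3/2) - 3*sqrt(2)*sqrt(pi)*erfc(sqrt(6)/2) + 2*sqrt(3)/27 + 3*sqrt(2)*sqrt(pi)*erfc(1) + 8/3 + 10*sqrt(2)*exp(-1)
F(0) = Ei(-3/2) + 1/324 - Ei(-1) + 2*sqrt(2)
F(1/3) = -2**(1/3)*uppergamma(1/3, 3/2) + 3**(1/3)/297 + 2**(1/3)*uppergamma(1/3, 1) + 6*2**(5/6)/5

decompose at 2, 3; ℳ[f](s) sums the 3 pieces' integrals
on [0, 2): add ∫ sqrt(t)·t^(s-1) dt
[2, 3) adds the kernel integral of exp(-t/2)
∫ over [3, ∞) of t**(-4)·t^(s-1) joins the sum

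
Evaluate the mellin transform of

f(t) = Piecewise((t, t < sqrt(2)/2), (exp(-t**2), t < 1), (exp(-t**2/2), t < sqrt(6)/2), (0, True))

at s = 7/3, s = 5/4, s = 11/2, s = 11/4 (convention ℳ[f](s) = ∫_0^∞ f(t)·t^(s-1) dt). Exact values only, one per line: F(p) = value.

invert the power substitution to get sqrt(t) on [0, 1/2); exp(-t) on [1/2, 1); exp(-t/2) on [1, 3/2)
split f at sqrt(2)/2, 1: ℳ[f](s) collects 3 kernel integrals
[0, sqrt(2)/2) adds the kernel integral of t
segment sqrt(2)/2 to 1 holds exp(-t**2); add its integral
∫ exp(-t**2/2)·t^(s-1) over [1, sqrt(6)/2)

F(7/3) = -2**(1/6)*uppergamma(7/6, 3/4) - uppergamma(7/6, 1)/2 + 3*2**(1/3)/40 + uppergamma(7/6, 1/2)/2 + 2**(1/6)*uppergamma(7/6, 1/2)
F(5/4) = -2**(5/8)*uppergamma(5/8, 3/4)/2 - uppergamma(5/8, 1)/2 + 2**(7/8)/9 + uppergamma(5/8, 1/2)/2 + 2**(5/8)*uppergamma(5/8, 1/2)/2
F(11/2) = -2*2**(3/4)*uppergamma(11/4, 3/4) - uppergamma(11/4, 1)/2 + 2**(3/4)/104 + uppergamma(11/4, 1/2)/2 + 2*2**(3/4)*uppergamma(11/4, 1/2)
F(11/4) = -2**(3/8)*uppergamma(11/8, 3/4) - uppergamma(11/8, 1)/2 + 2**(1/8)/15 + uppergamma(11/8, 1/2)/2 + 2**(3/8)*uppergamma(11/8, 1/2)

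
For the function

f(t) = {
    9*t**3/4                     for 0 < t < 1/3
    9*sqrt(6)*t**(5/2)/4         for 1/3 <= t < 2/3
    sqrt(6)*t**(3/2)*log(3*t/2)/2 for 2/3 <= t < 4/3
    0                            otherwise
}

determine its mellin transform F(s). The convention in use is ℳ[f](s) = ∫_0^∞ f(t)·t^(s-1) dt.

reversing the shared t-power: 9*t**2/4 on [0, 1/3); 9*sqrt(6)*t**(3/2)/4 on [1/3, 2/3); sqrt(6)*sqrt(t)*log(3*t/2)/2 on [2/3, 4/3)
reversing the common scale on t: t**2 on [0, 1/2); 3*t**(3/2) on [1/2, 1); sqrt(t)*log(t) on [1, 2)
undo the shared t-power: t**(3/2) on [0, 1/2); 3*t on [1/2, 1); log(t) on [1, 2)
integrate the 3 segments split at 1/3, 2/3, then add the results
on [0, 1/3) integrate f = 9*t**3/4 against the kernel
∫ over [1/3, 2/3) of 9*sqrt(6)*t**(5/2)/4·t^(s-1) joins the sum
for t in [2/3, 4/3): the term is ∫ sqrt(6)*t**(3/2)*log(3*t/2)/2·t^(s-1)

sqrt(2)*(64*2**(2*s)*(s + 3)*(2*s + 3)*(2*s + 5)*log(2) - 128*2**(2*s)*(s + 3)*(2*s + 5) + 48*2**(s + 1/2)*(s + 3)*(2*s + 3)**2 + 32*2**(s + 1/2)*(s + 3)*(2*s + 5) - 12*(s + 3)*(2*s + 3)**2 + sqrt(2)*(2*s + 3)**2*(2*s + 5))/(24*3**s*(s + 3)*(2*s + 3)**2*(2*s + 5))
  Re(s) > -3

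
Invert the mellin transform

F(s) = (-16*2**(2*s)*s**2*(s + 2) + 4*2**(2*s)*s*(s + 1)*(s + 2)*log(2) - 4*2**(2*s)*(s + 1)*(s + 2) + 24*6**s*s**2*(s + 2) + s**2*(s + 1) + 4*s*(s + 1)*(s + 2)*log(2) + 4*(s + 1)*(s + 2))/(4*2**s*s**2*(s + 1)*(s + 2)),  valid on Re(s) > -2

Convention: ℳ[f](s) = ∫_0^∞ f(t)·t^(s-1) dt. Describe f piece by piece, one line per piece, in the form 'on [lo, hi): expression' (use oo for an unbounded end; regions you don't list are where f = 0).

on [0, 1/2): t**2
on [1/2, 2): log(t)
on [2, 3): 2*t

integrate the 3 segments split at 1/2, 2, then add the results
[0, 1/2) adds the kernel integral of t**2
on [1/2, 2) integrate f = log(t) against the kernel
on [2, 3) integrate f = 2*t against the kernel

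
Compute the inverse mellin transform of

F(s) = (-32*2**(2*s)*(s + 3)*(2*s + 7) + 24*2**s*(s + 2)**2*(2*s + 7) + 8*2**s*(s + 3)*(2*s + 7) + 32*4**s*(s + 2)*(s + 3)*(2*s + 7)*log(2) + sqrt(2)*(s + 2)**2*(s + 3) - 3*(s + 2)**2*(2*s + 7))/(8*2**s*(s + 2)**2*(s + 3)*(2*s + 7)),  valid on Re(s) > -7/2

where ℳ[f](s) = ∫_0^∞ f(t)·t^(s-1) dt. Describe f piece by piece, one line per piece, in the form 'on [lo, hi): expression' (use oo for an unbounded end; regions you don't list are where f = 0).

on [0, 1/2): t**(7/2)
on [1/2, 1): 3*t**3
on [1, 2): t**2*log(t)

remove the shared t-power first: t**(3/2) on [0, 1/2); 3*t on [1/2, 1); log(t) on [1, 2)
along the cuts 1/2, 1, ℳ[f](s) splits into 3 integrals
on [0, 1/2): add ∫ t**(7/2)·t^(s-1) dt
∫ over [1/2, 1) of 3*t**3·t^(s-1) joins the sum
between 1 and 2 the integrand is t**2*log(t)·t^(s-1)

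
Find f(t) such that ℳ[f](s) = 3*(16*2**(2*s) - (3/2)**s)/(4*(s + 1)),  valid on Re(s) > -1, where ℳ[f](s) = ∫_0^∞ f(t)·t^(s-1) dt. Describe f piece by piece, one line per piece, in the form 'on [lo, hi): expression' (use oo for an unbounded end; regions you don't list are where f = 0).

f breaks at 3/2 into 2 integrals to sum
on [0, 3/2): add ∫ 5*t/2·t^(s-1) dt
piece [3/2, 4): integrate 3*t against the kernel

on [0, 3/2): 5*t/2
on [3/2, 4): 3*t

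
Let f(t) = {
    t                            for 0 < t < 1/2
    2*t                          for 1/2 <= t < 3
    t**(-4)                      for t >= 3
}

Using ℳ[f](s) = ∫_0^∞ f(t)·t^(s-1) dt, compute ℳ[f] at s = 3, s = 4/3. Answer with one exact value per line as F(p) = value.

F(3) = 7837/192
F(4/3) = 2**(2/3)*(-54 + 3895*6**(1/3))/1008

slice at 1/2, 3, transform all 3 pieces, and sum them
on [0, 1/2): add ∫ t·t^(s-1) dt
between 1/2 and 3 the integrand is 2*t·t^(s-1)
the [3, ∞) slice contributes ∫ t**(-4)·t^(s-1) dt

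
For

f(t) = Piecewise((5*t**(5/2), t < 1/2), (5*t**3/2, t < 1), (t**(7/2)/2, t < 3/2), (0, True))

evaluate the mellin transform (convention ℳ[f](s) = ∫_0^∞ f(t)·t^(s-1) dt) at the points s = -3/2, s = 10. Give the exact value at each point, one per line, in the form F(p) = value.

F(-3/2) = 215/48 - 5*sqrt(2)/12
F(10) = sqrt(2)/20480 + 892793/5750784 + 59049*sqrt(6)/16384

linearity at 1/2, 1 turns ℳ[f](s) into 3 summed integrals
∫ over [0, 1/2) of 5*t**(5/2)·t^(s-1) joins the sum
segment [1/2, 1) carries 5*t**3/2; integrate it
∫ t**(7/2)/2·t^(s-1) over [1, 3/2)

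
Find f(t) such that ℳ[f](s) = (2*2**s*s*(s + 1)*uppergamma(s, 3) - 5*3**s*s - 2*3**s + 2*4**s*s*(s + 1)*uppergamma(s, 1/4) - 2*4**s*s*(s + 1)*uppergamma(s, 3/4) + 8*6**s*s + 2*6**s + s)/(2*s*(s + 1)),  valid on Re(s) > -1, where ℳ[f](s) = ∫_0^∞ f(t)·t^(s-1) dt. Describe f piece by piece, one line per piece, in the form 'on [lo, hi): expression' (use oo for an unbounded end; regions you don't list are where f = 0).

on [0, 1): t/2
on [1, 3): exp(-t/4)
on [3, 6): t/2 + 1
on [6, oo): exp(-t/2)

back out the common scale on t: t on [0, 1/2); exp(-t/2) on [1/2, 3/2); t + 1 on [3/2, 3); …
decompose at 1, 3, 6; ℳ[f](s) sums the 4 pieces' integrals
between 0 and 1 the integrand is t/2·t^(s-1)
∫ over [1, 3) of exp(-t/4)·t^(s-1) joins the sum
segment 3 to 6 holds (t/2 + 1); add its integral
[6, ∞) adds the kernel integral of exp(-t/2)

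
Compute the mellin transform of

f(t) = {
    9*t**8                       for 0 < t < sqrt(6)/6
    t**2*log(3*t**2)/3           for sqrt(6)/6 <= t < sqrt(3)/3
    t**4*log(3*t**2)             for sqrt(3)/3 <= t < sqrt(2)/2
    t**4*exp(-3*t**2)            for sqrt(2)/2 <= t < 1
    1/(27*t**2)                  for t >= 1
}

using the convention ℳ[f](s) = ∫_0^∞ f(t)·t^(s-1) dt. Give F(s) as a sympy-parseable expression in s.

(24*2**(s/2)*(s - 2)*(s + 4)**2*(s + 8)*(4*s - (s + 4)**2 + 12)*uppergamma(s/2 + 2, 3/2) - 24*2**(s/2)*(s - 2)*(s + 4)**2*(s + 8)*(4*s - (s + 4)**2 + 12)*uppergamma(s/2 + 2, 3) + 96*2**(s/2)*(s - 2)*(s + 4)**2*(s + 8) + 96*2**(s/2)*(s - 2)*(s + 8)*(4*s - (s + 4)**2 + 12) + 3**(s/2)*(s - 2)*(s + 4)*(s + 8)*(-108*log(2) + 108*log(3))*(4*s - (s + 4)**2 + 12) - 216*3**(s/2)*(s - 2)*(s + 8)*(4*s - (s + 4)**2 + 12) - 16*6**(s/2)*(s + 4)**2*(s + 8)*(4*s - (s + 4)**2 + 12) - 24*(s - 2)*(s + 4)**3*(s + 8)*log(2) - 48*(s - 2)*(s + 4)**2*(s + 8) + 48*(s - 2)*(s + 4)**2*(s + 8)*log(2) + 3*(s - 2)*(s + 4)**2*(4*s - (s + 4)**2 + 12))/(432*6**(s/2)*(s - 2)*(s + 4)**2*(s + 8)*(4*s - (s + 4)**2 + 12))
  -8 < Re(s) < 2

peel off the power substitution: 9*t**4 on [0, 1/6); t*log(3*t)/3 on [1/6, 1/3); t**2*log(3*t) on [1/3, 1/2); …
back out the shared t-power: 9*t**2 on [0, 1/6); log(3*t)/(3*t) on [1/6, 1/3); log(3*t) on [1/3, 1/2); …
invert the common scale on t to get t**2 on [0, 1/2); log(t)/t on [1/2, 1); log(t) on [1, 3/2); …
treat the 5 regions marked off by sqrt(6)/6, sqrt(3)/3, sqrt(2)/2, 1 separately and sum
over [0, sqrt(6)/6), the kernel integral of 9*t**8 enters the sum
segment sqrt(6)/6 to sqrt(3)/3 holds t**2*log(3*t**2)/3; add its integral
∫ over [sqrt(3)/3, sqrt(2)/2) of t**4*log(3*t**2)·t^(s-1) joins the sum
for t in [sqrt(2)/2, 1): the term is ∫ t**4*exp(-3*t**2)·t^(s-1)
∫ 1/(27*t**2)·t^(s-1) over [1, ∞)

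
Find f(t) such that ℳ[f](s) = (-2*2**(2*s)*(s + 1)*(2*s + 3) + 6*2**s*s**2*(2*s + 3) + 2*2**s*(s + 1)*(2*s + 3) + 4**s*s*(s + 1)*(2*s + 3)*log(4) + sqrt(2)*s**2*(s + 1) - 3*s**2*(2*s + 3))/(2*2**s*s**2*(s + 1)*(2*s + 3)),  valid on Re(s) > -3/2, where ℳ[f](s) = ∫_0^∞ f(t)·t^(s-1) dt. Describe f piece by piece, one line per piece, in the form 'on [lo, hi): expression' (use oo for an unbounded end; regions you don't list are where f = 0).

linearity at 1/2, 1 turns ℳ[f](s) into 3 summed integrals
over [0, 1/2), the kernel integral of t**(3/2) enters the sum
[1/2, 1) adds the kernel integral of 3*t
over [1, 2), the kernel integral of log(t) enters the sum

on [0, 1/2): t**(3/2)
on [1/2, 1): 3*t
on [1, 2): log(t)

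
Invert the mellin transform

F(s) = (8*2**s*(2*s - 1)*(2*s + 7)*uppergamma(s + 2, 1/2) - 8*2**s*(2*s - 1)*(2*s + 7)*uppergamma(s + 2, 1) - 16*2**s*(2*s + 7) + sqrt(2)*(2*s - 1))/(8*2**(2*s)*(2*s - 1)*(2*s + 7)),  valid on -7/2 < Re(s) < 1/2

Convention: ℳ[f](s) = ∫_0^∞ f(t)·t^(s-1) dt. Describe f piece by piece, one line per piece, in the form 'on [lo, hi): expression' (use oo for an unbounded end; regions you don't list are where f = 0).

on [0, 1/4): 8*sqrt(2)*t**(7/2)
on [1/4, 1/2): 4*t**2*exp(-2*t)
on [1/2, oo): sqrt(2)/(2*sqrt(t))

invert the common scale on t to get t**(7/2) on [0, 1/2); t**2*exp(-t) on [1/2, 1); 1/sqrt(t) on [1, ∞)
remove the shared t-power first: t**(3/2) on [0, 1/2); exp(-t) on [1/2, 1); t**(-5/2) on [1, ∞)
cuts at 1/4, 1/2: linearity sums the 3 kernel integrals
the [0, 1/4) slice contributes ∫ 8*sqrt(2)*t**(7/2)·t^(s-1) dt
segment 1/4 to 1/2 holds 4*t**2*exp(-2*t); add its integral
on [1/2, ∞) integrate f = sqrt(2)/(2*sqrt(t)) against the kernel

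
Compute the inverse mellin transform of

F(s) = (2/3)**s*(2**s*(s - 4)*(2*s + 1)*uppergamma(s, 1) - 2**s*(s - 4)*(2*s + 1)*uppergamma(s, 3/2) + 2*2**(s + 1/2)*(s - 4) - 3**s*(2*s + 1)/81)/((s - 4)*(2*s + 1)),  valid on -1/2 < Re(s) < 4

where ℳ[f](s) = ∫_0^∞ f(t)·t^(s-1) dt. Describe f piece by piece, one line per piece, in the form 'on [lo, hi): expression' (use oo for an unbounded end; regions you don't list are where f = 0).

on [0, 4/3): sqrt(6)*sqrt(t)/2
on [4/3, 2): exp(-3*t/4)
on [2, oo): 16/(81*t**4)

back out the common scale on t: sqrt(t) on [0, 2); exp(-t/2) on [2, 3); t**(-4) on [3, ∞)
linearity at 4/3, 2 turns ℳ[f](s) into 3 summed integrals
piece [0, 4/3): integrate sqrt(6)*sqrt(t)/2 against the kernel
segment 4/3 to 2 holds exp(-3*t/4); add its integral
∫ over [2, ∞) of 16/(81*t**4)·t^(s-1) joins the sum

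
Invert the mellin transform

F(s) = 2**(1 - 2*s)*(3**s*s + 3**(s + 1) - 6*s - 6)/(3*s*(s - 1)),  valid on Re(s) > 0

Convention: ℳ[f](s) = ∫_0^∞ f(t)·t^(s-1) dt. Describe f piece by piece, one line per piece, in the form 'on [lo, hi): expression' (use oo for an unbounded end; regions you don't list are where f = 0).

back out the shared t-power: 2*t on [0, 1/4); 2 - 2*t on [1/4, 3/4)
strip the common scale on t: t on [0, 1/2); 2 - t on [1/2, 3/2)
split f at 1/4: ℳ[f](s) collects 2 kernel integrals
for t in [0, 1/4): the term is ∫ 2·t^(s-1)
on [1/4, 3/4) integrate f = (2 - 2*t)/t against the kernel

on [0, 1/4): 2
on [1/4, 3/4): (2 - 2*t)/t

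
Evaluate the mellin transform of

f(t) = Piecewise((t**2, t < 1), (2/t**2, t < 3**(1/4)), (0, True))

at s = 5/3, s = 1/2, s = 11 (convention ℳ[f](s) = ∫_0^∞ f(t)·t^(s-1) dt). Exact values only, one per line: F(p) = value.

back out the power substitution: t on [0, 1); 2/t on [1, sqrt(3))
peel off the power substitution: sqrt(t) on [0, 1); 2/sqrt(t) on [1, 3)
back out the shared t-power: t**(3/2) on [0, 1); 2*sqrt(t) on [1, 3)
f breaks at 1 into 2 integrals to sum
on [0, 1): add ∫ t**2·t^(s-1) dt
the [1, 3**(1/4)) slice contributes ∫ 2/t**2·t^(s-1) dt

F(5/3) = 69/11 - 2*3**(11/12)
F(1/2) = 26/15 - 4*3**(5/8)/9
F(11) = -17/117 + 2*3**(1/4)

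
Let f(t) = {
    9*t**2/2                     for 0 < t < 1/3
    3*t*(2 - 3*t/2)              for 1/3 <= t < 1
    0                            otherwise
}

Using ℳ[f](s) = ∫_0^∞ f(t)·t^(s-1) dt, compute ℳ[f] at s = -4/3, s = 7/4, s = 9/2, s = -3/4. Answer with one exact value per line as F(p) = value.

strip the common scale on t: t**2/2 on [0, 1); t*(2 - t/2) on [1, 3)
strip the shared t-power: t/2 on [0, 1); 2 - t/2 on [1, 3)
the common scale on t comes off first: t on [0, 1/2); 2 - t on [1/2, 3/2)
summing 2 kernel integrals split by 1/3 yields ℳ[f](s)
segment [0, 1/3) carries 9*t**2/2; integrate it
over [1/3, 1), the kernel integral of 3*t*(2 - 3*t/2) enters the sum

F(-4/3) = -99/4 + 45*3**(1/3)/2
F(7/4) = 54/55 - 76*3**(1/4)/1485
F(9/2) = 57/143 - 10*sqrt(3)/11583
F(-3/4) = 102/5 - 36*3**(3/4)/5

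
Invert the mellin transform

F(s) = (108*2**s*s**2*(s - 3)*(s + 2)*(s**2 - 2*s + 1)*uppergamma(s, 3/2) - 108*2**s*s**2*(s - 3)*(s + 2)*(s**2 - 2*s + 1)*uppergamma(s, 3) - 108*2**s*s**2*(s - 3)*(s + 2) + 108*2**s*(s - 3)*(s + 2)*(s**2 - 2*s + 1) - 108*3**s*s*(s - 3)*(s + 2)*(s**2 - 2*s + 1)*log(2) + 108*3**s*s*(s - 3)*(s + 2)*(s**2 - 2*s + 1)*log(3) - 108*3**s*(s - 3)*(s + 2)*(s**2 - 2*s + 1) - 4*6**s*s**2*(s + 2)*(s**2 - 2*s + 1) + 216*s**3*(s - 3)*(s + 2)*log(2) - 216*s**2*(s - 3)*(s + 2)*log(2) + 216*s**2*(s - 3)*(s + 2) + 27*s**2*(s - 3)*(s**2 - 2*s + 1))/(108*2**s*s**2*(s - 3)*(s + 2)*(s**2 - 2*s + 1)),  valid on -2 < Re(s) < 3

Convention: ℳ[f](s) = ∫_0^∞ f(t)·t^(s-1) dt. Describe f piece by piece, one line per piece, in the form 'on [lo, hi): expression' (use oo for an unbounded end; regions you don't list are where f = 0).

on [0, 1/2): t**2
on [1/2, 1): log(t)/t
on [1, 3/2): log(t)
on [3/2, 3): exp(-t)
on [3, oo): t**(-3)

along the cuts 1/2, 1, 3/2, 3, ℳ[f](s) splits into 5 integrals
segment 0 to 1/2 holds t**2; add its integral
on [1/2, 1): add ∫ log(t)/t·t^(s-1) dt
on [1, 3/2) integrate f = log(t) against the kernel
on [3/2, 3) integrate f = exp(-t) against the kernel
on [3, ∞) integrate f = t**(-3) against the kernel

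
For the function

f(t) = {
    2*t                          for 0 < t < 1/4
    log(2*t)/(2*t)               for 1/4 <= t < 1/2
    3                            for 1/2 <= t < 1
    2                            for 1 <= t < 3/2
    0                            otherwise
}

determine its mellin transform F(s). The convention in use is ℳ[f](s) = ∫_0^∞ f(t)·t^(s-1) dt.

(2*2**(2*s)*(s + 1)*(s**2 - 2*s + 1) - 2*2**s*s*(s + 1) - 6*2**s*(s + 1)*(s**2 - 2*s + 1) + 4*6**s*(s + 1)*(s**2 - 2*s + 1) + 4*s**2*(s + 1)*log(2) - 4*s*(s + 1)*log(2) + 4*s*(s + 1) + s*(s**2 - 2*s + 1))/(2*2**(2*s)*s*(s + 1)*(s**2 - 2*s + 1))
  Re(s) > -1

undo the common scale on t: t on [0, 1/2); log(t)/t on [1/2, 1); 3 on [1, 2); …
split f at 1/4, 1/2, 1: ℳ[f](s) collects 4 kernel integrals
on [0, 1/4): add ∫ 2*t·t^(s-1) dt
segment [1/4, 1/2) carries log(2*t)/(2*t); integrate it
on [1/2, 1): add ∫ 3·t^(s-1) dt
over [1, 3/2), the kernel integral of 2 enters the sum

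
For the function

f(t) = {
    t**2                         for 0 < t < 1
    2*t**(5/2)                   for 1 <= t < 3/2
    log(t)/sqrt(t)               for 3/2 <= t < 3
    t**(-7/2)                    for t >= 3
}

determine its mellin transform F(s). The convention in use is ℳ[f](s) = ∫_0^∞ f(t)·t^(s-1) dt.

the shared t-power comes off first: t**(3/2) on [0, 1); 2*t**2 on [1, 3/2); log(t)/t on [3/2, 3); …
the 4 pieces separated at 1, 3/2, 3 each add one integral
over [0, 1), the kernel integral of t**2 enters the sum
between 1 and 3/2 the integrand is 2*t**(5/2)·t^(s-1)
between 3/2 and 3 the integrand is log(t)/sqrt(t)·t^(s-1)
between 3 and ∞ the integrand is t**(-7/2)·t^(s-1)

2**(-s - 1/2)*(324*2**(s + 1/2)*(-2*s + (s + 1/2)**2)*(s - 7/2)*(s + 5/2) - 324*2**(s + 1/2)*(-2*s + (s + 1/2)**2)*(s - 7/2)*(2*s + 4) + 729*3**(s + 1/2)*(-2*s + (s + 1/2)**2)*(s - 7/2)*(2*s + 4) - 108*3**(s + 1/2)*(s - 7/2)*(s + 1/2)*(s + 5/2)*(2*s + 4)*log(3) + 108*3**(s + 1/2)*(s - 7/2)*(s + 1/2)*(s + 5/2)*(2*s + 4)*log(2) - 108*3**(s + 1/2)*(s - 7/2)*(s + 5/2)*(2*s + 4)*log(2) + 108*3**(s + 1/2)*(s - 7/2)*(s + 5/2)*(2*s + 4) + 108*3**(s + 1/2)*(s - 7/2)*(s + 5/2)*(2*s + 4)*log(3) - 2*6**(s + 1/2)*(-2*s + (s + 1/2)**2)*(s + 5/2)*(2*s + 4) + 54*6**(s + 1/2)*(s - 7/2)*(s + 1/2)*(s + 5/2)*(2*s + 4)*log(3) - 54*6**(s + 1/2)*(s - 7/2)*(s + 5/2)*(2*s + 4)*log(3) - 54*6**(s + 1/2)*(s - 7/2)*(s + 5/2)*(2*s + 4))/(162*(-2*s + (s + 1/2)**2)*(s - 7/2)*(s + 5/2)*(2*s + 4))
  -2 < Re(s) < 7/2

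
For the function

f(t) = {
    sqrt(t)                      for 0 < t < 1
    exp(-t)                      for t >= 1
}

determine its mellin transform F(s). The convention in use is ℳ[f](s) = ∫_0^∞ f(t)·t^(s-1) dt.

((2*s + 1)*uppergamma(s, 1) + 2)/(2*s + 1)
  Re(s) > -1/2

f breaks at 1 into 2 integrals to sum
on [0, 1) integrate f = sqrt(t) against the kernel
on [1, ∞): add ∫ exp(-t)·t^(s-1) dt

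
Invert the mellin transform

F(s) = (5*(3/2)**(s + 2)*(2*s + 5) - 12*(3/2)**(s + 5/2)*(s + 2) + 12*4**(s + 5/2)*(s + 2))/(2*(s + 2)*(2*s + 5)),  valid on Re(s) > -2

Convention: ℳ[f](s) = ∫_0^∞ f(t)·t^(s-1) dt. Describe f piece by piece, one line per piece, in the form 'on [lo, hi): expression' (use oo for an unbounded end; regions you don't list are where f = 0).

split f at 3/2: ℳ[f](s) collects 2 kernel integrals
[0, 3/2) adds the kernel integral of 5*t**2/2
[3/2, 4) adds the kernel integral of 3*t**(5/2)

on [0, 3/2): 5*t**2/2
on [3/2, 4): 3*t**(5/2)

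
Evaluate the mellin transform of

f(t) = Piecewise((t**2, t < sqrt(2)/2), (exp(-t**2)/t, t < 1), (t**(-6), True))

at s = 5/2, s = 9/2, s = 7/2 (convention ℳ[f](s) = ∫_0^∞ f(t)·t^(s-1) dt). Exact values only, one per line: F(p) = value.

remove the shared t-power first: t**3 on [0, sqrt(2)/2); exp(-t**2) on [sqrt(2)/2, 1); t**(-5) on [1, ∞)
strip the power substitution: t**(3/2) on [0, 1/2); exp(-t) on [1/2, 1); t**(-5/2) on [1, ∞)
linearity at sqrt(2)/2, 1 turns ℳ[f](s) into 3 summed integrals
for t in [0, sqrt(2)/2): the term is ∫ t**2·t^(s-1)
piece [sqrt(2)/2, 1): integrate exp(-t**2)/t against the kernel
over [1, ∞), the kernel integral of t**(-6) enters the sum

F(5/2) = -uppergamma(3/4, 1)/2 + 2**(3/4)/36 + 2/7 + uppergamma(3/4, 1/2)/2
F(9/2) = -uppergamma(7/4, 1)/2 + 2**(3/4)/104 + uppergamma(7/4, 1/2)/2 + 2/3
F(7/2) = -uppergamma(5/4, 1)/2 + 2**(1/4)/44 + uppergamma(5/4, 1/2)/2 + 2/5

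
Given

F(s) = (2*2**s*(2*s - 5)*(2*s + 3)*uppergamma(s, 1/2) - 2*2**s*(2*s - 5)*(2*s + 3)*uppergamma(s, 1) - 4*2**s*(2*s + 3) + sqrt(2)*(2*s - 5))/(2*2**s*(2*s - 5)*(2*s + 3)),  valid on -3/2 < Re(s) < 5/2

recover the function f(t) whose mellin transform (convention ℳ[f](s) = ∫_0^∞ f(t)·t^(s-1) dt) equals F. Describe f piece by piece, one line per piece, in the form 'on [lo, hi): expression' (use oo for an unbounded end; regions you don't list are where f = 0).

on [0, 1/2): t**(3/2)
on [1/2, 1): exp(-t)
on [1, oo): t**(-5/2)

f breaks at 1/2, 1 into 3 integrals to sum
on [0, 1/2) integrate f = t**(3/2) against the kernel
for t in [1/2, 1): the term is ∫ exp(-t)·t^(s-1)
on [1, ∞): add ∫ t**(-5/2)·t^(s-1) dt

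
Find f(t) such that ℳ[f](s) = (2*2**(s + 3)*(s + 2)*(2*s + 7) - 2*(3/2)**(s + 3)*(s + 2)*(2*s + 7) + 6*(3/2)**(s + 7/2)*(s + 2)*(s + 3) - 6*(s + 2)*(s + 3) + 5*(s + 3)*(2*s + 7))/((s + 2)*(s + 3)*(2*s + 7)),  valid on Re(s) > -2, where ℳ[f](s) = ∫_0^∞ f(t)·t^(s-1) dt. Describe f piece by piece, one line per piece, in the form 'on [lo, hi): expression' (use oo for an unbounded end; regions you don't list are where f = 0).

cuts at 1, 3/2: linearity sums the 3 kernel integrals
the [0, 1) slice contributes ∫ 5*t**2·t^(s-1) dt
over [1, 3/2), the kernel integral of 3*t**(7/2) enters the sum
[3/2, 2) adds the kernel integral of 2*t**3

on [0, 1): 5*t**2
on [1, 3/2): 3*t**(7/2)
on [3/2, 2): 2*t**3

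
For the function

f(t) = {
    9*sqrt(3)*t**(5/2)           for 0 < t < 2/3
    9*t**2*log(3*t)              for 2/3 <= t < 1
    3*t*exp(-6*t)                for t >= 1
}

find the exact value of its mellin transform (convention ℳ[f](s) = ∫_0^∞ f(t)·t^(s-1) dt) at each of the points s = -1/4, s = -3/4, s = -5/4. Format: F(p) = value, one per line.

F(-1/4) = -144/49 - 8*2**(3/4)*3**(1/4)*log(2)/7 + 6**(1/4)*uppergamma(3/4, 6)/2 + 32*2**(3/4)*3**(1/4)/49 + 16*6**(1/4)/9 + 36*log(3)/7
F(-3/4) = -144/25 - 8*2**(1/4)*3**(3/4)*log(2)/5 + 6**(3/4)*uppergamma(1/4, 6)/2 + 32*2**(1/4)*3**(3/4)/25 + 8*6**(3/4)/7 + 36*log(3)/5
F(-5/4) = -16 + 3*6**(1/4)*uppergamma(-1/4, 6) + log(531441/2**(4*2**(3/4)*3**(1/4))) + 24*6**(1/4)/5 + 16*2**(3/4)*3**(1/4)/3

invert the common scale on t to get t**(5/2) on [0, 2); t**2*log(t) on [2, 3); t*exp(-2*t) on [3, ∞)
invert the shared t-power to get sqrt(t) on [0, 2); log(t) on [2, 3); exp(-2*t)/t on [3, ∞)
undo the shared t-power: t**(3/2) on [0, 2); t*log(t) on [2, 3); exp(-2*t) on [3, ∞)
cuts at 2/3, 1: linearity sums the 3 kernel integrals
segment [0, 2/3) carries 9*sqrt(3)*t**(5/2); integrate it
piece [2/3, 1): integrate 9*t**2*log(3*t) against the kernel
over [1, ∞), the kernel integral of 3*t*exp(-6*t) enters the sum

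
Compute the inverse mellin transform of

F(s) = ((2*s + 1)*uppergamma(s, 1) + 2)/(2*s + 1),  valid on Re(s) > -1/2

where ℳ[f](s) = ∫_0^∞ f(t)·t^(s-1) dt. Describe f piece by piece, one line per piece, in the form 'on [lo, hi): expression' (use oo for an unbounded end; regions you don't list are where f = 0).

cuts at 1: linearity sums the 2 kernel integrals
on [0, 1): add ∫ sqrt(t)·t^(s-1) dt
on [1, ∞) integrate f = exp(-t) against the kernel

on [0, 1): sqrt(t)
on [1, oo): exp(-t)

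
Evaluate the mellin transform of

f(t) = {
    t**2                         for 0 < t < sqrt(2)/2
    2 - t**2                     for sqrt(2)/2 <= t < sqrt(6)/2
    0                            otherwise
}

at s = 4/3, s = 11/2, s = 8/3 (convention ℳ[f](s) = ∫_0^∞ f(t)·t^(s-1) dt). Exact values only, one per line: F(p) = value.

strip the power substitution: t on [0, 1/2); 2 - t on [1/2, 3/2)
the 2 pieces separated at sqrt(2)/2 each add one integral
between 0 and sqrt(2)/2 the integrand is t**2·t^(s-1)
∫ (2 - t**2)·t^(s-1) over [sqrt(2)/2, sqrt(6)/2)

F(4/3) = 3*2**(1/3)*(-8 + 7*3**(2/3))/40
F(11/2) = 2**(1/4)*(-38 + 243*3**(3/4))/1320
F(8/3) = 3*2**(2/3)*(-5 + 12*3**(1/3))/112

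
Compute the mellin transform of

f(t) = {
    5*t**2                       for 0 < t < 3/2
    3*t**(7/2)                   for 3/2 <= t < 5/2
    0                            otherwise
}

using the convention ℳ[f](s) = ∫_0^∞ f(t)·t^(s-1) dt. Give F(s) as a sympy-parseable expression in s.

(5*(3/2)**(s + 2)*(2*s + 7) - 6*(3/2)**(s + 7/2)*(s + 2) + 6*(5/2)**(s + 7/2)*(s + 2))/((s + 2)*(2*s + 7))
  Re(s) > -2

linearity at 3/2 turns ℳ[f](s) into 2 summed integrals
∫ 5*t**2·t^(s-1) over [0, 3/2)
for t in [3/2, 5/2): the term is ∫ 3*t**(7/2)·t^(s-1)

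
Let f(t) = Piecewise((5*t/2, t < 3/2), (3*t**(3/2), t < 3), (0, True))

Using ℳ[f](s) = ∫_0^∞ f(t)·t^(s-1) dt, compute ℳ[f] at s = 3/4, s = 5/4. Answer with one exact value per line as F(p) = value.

f breaks at 3/2 into 2 integrals to sum
[0, 3/2) adds the kernel integral of 5*t/2
piece [3/2, 3): integrate 3*t**(3/2) against the kernel

F(3/4) = 3*3**(1/4)*(-7*2**(3/4) + 5*2**(1/4)*sqrt(3) + 56)/14
F(5/4) = 3**(1/4)*(-54*2**(1/4)*sqrt(3) + 55*2**(3/4) + 432*sqrt(3))/44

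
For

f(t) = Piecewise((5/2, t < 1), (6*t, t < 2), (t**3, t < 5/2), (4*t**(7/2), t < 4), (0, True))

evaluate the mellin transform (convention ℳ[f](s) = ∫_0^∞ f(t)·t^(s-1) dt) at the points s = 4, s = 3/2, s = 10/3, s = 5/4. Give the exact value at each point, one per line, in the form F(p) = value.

F(4) = 236315507/13440 - 15625*sqrt(10)/96
F(3/2) = 272*sqrt(2)/45 + 625*sqrt(10)/144 + 88841/120
F(10/3) = -46875*2**(1/6)*5**(5/6)/656 - 33/52 + 2976*2**(1/3)/247 + 46875*2**(2/3)*5**(1/3)/2432 + 196608*2**(2/3)/41
F(5/4) = -625*2**(1/4)*5**(3/4)/38 - 2/3 + 352*2**(1/4)/51 + 625*2**(3/4)*5**(1/4)/136 + 8192*sqrt(2)/19

split f at 1, 2, 5/2: ℳ[f](s) collects 4 kernel integrals
piece [0, 1): integrate 5/2 against the kernel
on [1, 2) integrate f = 6*t against the kernel
on [2, 5/2): add ∫ t**3·t^(s-1) dt
over [5/2, 4), the kernel integral of 4*t**(7/2) enters the sum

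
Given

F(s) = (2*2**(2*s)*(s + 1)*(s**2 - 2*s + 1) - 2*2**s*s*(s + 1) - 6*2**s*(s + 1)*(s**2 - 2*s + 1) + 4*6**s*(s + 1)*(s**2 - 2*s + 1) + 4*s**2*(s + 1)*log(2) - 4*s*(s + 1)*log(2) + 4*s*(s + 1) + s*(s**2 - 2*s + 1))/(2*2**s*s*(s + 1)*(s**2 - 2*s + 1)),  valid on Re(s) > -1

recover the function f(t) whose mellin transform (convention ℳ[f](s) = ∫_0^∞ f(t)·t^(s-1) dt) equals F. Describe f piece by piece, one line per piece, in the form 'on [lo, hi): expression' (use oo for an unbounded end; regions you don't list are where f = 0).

on [0, 1/2): t
on [1/2, 1): log(t)/t
on [1, 2): 3
on [2, 3): 2

linearity at 1/2, 1, 2 turns ℳ[f](s) into 4 summed integrals
segment 0 to 1/2 holds t; add its integral
segment 1/2 to 1 holds log(t)/t; add its integral
the [1, 2) slice contributes ∫ 3·t^(s-1) dt
piece [2, 3): integrate 2 against the kernel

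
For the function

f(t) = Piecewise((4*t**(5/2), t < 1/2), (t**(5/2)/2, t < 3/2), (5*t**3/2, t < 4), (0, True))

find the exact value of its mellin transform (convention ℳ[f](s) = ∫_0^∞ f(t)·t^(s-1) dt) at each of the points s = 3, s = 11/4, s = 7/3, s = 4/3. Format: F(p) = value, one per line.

F(3) = 7*sqrt(2)/704 + 243*sqrt(6)/704 + 1307075/768
F(11/4) = -1215*2**(1/4)*3**(3/4)/736 + 2**(3/4)/96 + 81*2**(3/4)*3**(1/4)/224 + 20480*sqrt(2)/23
F(7/3) = -3645*2**(2/3)*3**(1/3)/2048 + 21*2**(1/6)/928 + 243*2**(1/6)*3**(5/6)/928 + 480*2**(2/3)
F(4/3) = -1215*2**(2/3)*3**(1/3)/832 + 21*2**(1/6)/368 + 81*2**(1/6)*3**(5/6)/368 + 1920*2**(2/3)/13

along the cuts 1/2, 3/2, ℳ[f](s) splits into 3 integrals
for t in [0, 1/2): the term is ∫ 4*t**(5/2)·t^(s-1)
[1/2, 3/2) adds the kernel integral of t**(5/2)/2
between 3/2 and 4 the integrand is 5*t**3/2·t^(s-1)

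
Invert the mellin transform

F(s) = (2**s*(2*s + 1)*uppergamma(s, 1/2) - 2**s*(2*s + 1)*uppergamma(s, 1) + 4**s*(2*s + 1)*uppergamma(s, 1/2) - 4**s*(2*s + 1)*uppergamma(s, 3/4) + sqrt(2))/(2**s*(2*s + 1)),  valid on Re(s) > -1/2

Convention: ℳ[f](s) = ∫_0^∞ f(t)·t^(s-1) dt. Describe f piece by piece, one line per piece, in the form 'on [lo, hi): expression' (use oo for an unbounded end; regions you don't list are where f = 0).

on [0, 1/2): sqrt(t)
on [1/2, 1): exp(-t)
on [1, 3/2): exp(-t/2)

decompose at 1/2, 1; ℳ[f](s) sums the 3 pieces' integrals
segment [0, 1/2) carries sqrt(t); integrate it
piece [1/2, 1): integrate exp(-t) against the kernel
segment 1 to 3/2 holds exp(-t/2); add its integral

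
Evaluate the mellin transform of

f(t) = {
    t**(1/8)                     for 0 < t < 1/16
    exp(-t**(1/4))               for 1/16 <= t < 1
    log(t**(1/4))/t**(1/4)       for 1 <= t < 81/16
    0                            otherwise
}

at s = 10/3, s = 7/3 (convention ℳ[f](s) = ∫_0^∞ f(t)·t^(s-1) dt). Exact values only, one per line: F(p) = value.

F(10/3) = -4*uppergamma(40/3, 1) - 4782969*2**(2/3)*3**(1/3)/2803712 + 3*2**(1/6)/169984 + 36/1369 + log(3**(1594323*2**(2/3)*3**(1/3)/75776)/2**(1594323*2**(2/3)*3**(1/3)/75776)) + 4*uppergamma(40/3, 1/2)
F(7/3) = -4*uppergamma(28/3, 1) - 59049*2**(2/3)*3**(1/3)/80000 + 3*2**(1/6)/7552 + 36/625 + log(3**(19683*2**(2/3)*3**(1/3)/3200)/2**(19683*2**(2/3)*3**(1/3)/3200)) + 4*uppergamma(28/3, 1/2)

reversing the power substitution: t**(1/4) on [0, 1/4); exp(-sqrt(t)) on [1/4, 1); log(sqrt(t))/sqrt(t) on [1, 9/4)
reversing the power substitution: sqrt(t) on [0, 1/2); exp(-t) on [1/2, 1); log(t)/t on [1, 3/2)
decompose at 1/16, 1; ℳ[f](s) sums the 3 pieces' integrals
over [0, 1/16), the kernel integral of t**(1/8) enters the sum
piece [1/16, 1): integrate exp(-t**(1/4)) against the kernel
segment 1 to 81/16 holds log(t**(1/4))/t**(1/4); add its integral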